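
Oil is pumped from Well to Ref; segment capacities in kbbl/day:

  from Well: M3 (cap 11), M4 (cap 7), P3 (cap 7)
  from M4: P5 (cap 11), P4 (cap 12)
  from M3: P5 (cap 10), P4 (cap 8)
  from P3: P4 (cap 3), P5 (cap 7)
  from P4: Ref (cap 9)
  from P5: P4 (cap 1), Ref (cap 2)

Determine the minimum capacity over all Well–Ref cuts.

11

Augment Well→M4→P4→Ref: bottleneck 7, flow now 7.
Augment Well→M3→P4→Ref: bottleneck 2, flow now 9.
Augment Well→M3→P5→Ref: bottleneck 2, flow now 11.
No augmenting path remains; maximum flow = 11.
By max-flow min-cut, the minimum cut capacity equals the max flow.
In the residual graph, reachable from Well: {Well, M4, M3, P3, P4, P5}.
Min-cut edges: P4→Ref (9), P5→Ref (2); capacity 9 + 2 = 11.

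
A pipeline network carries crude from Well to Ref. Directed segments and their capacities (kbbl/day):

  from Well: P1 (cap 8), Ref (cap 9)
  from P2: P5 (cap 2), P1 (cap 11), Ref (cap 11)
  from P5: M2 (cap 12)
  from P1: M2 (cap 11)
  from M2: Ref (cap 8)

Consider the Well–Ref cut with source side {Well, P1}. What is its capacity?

Edges leaving {Well, P1}: Well→Ref (9), P1→M2 (11).
Cut capacity = 9 + 11 = 20.

20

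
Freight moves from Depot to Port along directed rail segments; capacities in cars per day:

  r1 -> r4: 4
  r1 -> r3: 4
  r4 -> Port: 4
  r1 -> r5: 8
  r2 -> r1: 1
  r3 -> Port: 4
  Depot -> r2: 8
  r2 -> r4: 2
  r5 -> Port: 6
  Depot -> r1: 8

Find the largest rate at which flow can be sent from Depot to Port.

11

Augment Depot→r1→r3→Port: bottleneck 4, flow now 4.
Augment Depot→r1→r4→Port: bottleneck 4, flow now 8.
Augment Depot→r2→r1→r5→Port: bottleneck 1, flow now 9.
Augment Depot→r2→r4→r1→r5→Port: bottleneck 2, flow now 11. (uses reverse residual edge)
No augmenting path remains; maximum flow = 11.
In the residual graph, reachable from Depot: {Depot, r2}.
Min-cut edges: Depot→r1 (8), r2→r1 (1), r2→r4 (2); capacity 8 + 1 + 2 = 11.
This cut is saturated, so no flow can exceed 11.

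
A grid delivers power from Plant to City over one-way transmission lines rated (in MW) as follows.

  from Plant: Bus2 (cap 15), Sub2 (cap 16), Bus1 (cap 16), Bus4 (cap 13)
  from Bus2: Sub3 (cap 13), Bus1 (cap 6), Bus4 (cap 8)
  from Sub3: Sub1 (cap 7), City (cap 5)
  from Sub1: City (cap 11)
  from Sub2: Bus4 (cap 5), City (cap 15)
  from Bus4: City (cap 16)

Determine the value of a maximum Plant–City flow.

Augment Plant→Sub2→City: bottleneck 15, flow now 15.
Augment Plant→Bus4→City: bottleneck 13, flow now 28.
Augment Plant→Bus2→Sub3→City: bottleneck 5, flow now 33.
Augment Plant→Bus2→Bus4→City: bottleneck 3, flow now 36.
Augment Plant→Bus2→Sub3→Sub1→City: bottleneck 7, flow now 43.
No augmenting path remains; maximum flow = 43.
In the residual graph, reachable from Plant: {Plant, Bus2, Sub3, Sub2, Bus1, Bus4}.
Min-cut edges: Sub3→Sub1 (7), Sub3→City (5), Sub2→City (15), Bus4→City (16); capacity 7 + 5 + 15 + 16 = 43.
This cut is saturated, so no flow can exceed 43.

43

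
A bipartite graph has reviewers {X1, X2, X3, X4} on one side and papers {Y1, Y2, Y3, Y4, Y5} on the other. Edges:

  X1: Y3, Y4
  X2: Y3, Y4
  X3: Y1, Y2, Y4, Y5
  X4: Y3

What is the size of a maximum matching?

Unit-capacity flow: source→left, listed edges, right→sink; max matching = max flow.
Augmenting path X1→Y3 (+1); matched 1.
Augmenting path X2→Y4 (+1); matched 2.
Augmenting path X3→Y1 (+1); matched 3.
No augmenting path remains; maximum matching = 3.
König certificate: {X3, Y3, Y4} is a vertex cover of size 3 (every listed pair touches it), so no matching can be larger.

3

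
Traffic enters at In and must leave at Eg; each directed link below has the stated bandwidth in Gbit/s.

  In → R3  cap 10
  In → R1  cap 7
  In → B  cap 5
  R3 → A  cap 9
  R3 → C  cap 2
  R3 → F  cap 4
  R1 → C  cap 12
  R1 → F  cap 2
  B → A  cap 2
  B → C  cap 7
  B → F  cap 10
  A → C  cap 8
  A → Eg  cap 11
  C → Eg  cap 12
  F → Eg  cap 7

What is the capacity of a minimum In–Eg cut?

Augment In→R3→A→Eg: bottleneck 9, flow now 9.
Augment In→R3→C→Eg: bottleneck 1, flow now 10.
Augment In→R1→C→Eg: bottleneck 7, flow now 17.
Augment In→B→A→Eg: bottleneck 2, flow now 19.
Augment In→B→C→Eg: bottleneck 3, flow now 22.
No augmenting path remains; maximum flow = 22.
By max-flow min-cut, the minimum cut capacity equals the max flow.
In the residual graph, reachable from In: {In}.
Min-cut edges: In→R3 (10), In→R1 (7), In→B (5); capacity 10 + 7 + 5 = 22.

22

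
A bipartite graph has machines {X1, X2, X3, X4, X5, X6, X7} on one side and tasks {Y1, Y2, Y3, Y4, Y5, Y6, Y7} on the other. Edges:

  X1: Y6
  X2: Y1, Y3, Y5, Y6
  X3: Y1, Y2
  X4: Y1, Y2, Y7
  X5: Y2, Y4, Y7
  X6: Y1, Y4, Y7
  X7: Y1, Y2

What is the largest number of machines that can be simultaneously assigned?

Unit-capacity flow: source→left, listed edges, right→sink; max matching = max flow.
Augmenting path X1→Y6 (+1); matched 1.
Augmenting path X2→Y1 (+1); matched 2.
Augmenting path X3→Y2 (+1); matched 3.
Augmenting path X4→Y7 (+1); matched 4.
Augmenting path X5→Y4 (+1); matched 5.
Augmenting path X6→Y1→X2→Y3 (+1); matched 6.
No augmenting path remains; maximum matching = 6.
König certificate: {X1, X2, Y1, Y2, Y4, Y7} is a vertex cover of size 6 (every listed pair touches it), so no matching can be larger.

6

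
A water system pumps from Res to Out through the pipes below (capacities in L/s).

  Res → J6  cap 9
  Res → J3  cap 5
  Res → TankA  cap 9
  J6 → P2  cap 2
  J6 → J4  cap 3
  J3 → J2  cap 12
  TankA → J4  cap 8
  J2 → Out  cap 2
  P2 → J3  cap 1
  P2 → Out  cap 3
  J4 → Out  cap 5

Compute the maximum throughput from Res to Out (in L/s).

9

Augment Res→J6→P2→Out: bottleneck 2, flow now 2.
Augment Res→J6→J4→Out: bottleneck 3, flow now 5.
Augment Res→J3→J2→Out: bottleneck 2, flow now 7.
Augment Res→TankA→J4→Out: bottleneck 2, flow now 9.
No augmenting path remains; maximum flow = 9.
In the residual graph, reachable from Res: {Res, J6, J3, TankA, J2, J4}.
Min-cut edges: J6→P2 (2), J2→Out (2), J4→Out (5); capacity 2 + 2 + 5 = 9.
This cut is saturated, so no flow can exceed 9.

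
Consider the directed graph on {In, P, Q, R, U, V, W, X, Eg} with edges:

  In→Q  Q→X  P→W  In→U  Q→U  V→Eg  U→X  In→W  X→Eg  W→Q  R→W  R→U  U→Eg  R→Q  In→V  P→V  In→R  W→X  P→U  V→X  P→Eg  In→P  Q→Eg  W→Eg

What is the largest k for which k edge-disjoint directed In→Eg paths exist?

Assign every edge capacity 1; by Menger, the answer equals the max flow.
Path In→P→Eg (+1); total 1.
Path In→Q→Eg (+1); total 2.
Path In→U→Eg (+1); total 3.
Path In→V→Eg (+1); total 4.
Path In→W→Eg (+1); total 5.
Path In→R→Q→X→Eg (+1); total 6.
No residual In→Eg path; max flow = 6.
Certifying cut of size 6: {In→P, In→Q, In→R, In→U, In→V, In→W}.

6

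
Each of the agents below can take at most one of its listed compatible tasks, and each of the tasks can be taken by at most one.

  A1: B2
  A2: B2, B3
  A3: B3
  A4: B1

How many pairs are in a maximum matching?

3

Unit-capacity flow: source→left, listed edges, right→sink; max matching = max flow.
Augmenting path A1→B2 (+1); matched 1.
Augmenting path A2→B3 (+1); matched 2.
Augmenting path A4→B1 (+1); matched 3.
No augmenting path remains; maximum matching = 3.
König certificate: {A4, B2, B3} is a vertex cover of size 3 (every listed pair touches it), so no matching can be larger.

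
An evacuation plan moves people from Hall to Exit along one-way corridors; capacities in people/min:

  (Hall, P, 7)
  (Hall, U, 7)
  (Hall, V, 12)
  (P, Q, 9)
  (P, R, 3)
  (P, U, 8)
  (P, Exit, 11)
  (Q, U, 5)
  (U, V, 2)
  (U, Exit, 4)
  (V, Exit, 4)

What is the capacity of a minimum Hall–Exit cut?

Augment Hall→P→Exit: bottleneck 7, flow now 7.
Augment Hall→U→Exit: bottleneck 4, flow now 11.
Augment Hall→V→Exit: bottleneck 4, flow now 15.
No augmenting path remains; maximum flow = 15.
By max-flow min-cut, the minimum cut capacity equals the max flow.
In the residual graph, reachable from Hall: {Hall, U, V}.
Min-cut edges: Hall→P (7), U→Exit (4), V→Exit (4); capacity 7 + 4 + 4 = 15.

15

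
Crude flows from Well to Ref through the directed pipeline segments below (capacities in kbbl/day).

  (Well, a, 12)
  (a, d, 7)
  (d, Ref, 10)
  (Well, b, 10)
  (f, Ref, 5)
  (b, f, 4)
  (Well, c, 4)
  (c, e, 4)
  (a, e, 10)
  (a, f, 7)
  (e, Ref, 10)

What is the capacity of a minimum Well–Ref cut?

Augment Well→a→d→Ref: bottleneck 7, flow now 7.
Augment Well→a→e→Ref: bottleneck 5, flow now 12.
Augment Well→b→f→Ref: bottleneck 4, flow now 16.
Augment Well→c→e→Ref: bottleneck 4, flow now 20.
No augmenting path remains; maximum flow = 20.
By max-flow min-cut, the minimum cut capacity equals the max flow.
In the residual graph, reachable from Well: {Well, b}.
Min-cut edges: Well→a (12), Well→c (4), b→f (4); capacity 12 + 4 + 4 = 20.

20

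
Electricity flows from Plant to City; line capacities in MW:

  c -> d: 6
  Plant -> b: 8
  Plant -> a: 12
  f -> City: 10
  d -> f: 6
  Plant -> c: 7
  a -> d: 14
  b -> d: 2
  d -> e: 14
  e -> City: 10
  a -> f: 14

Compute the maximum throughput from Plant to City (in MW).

Augment Plant→a→f→City: bottleneck 10, flow now 10.
Augment Plant→a→d→e→City: bottleneck 2, flow now 12.
Augment Plant→b→d→e→City: bottleneck 2, flow now 14.
Augment Plant→c→d→e→City: bottleneck 6, flow now 20.
No augmenting path remains; maximum flow = 20.
In the residual graph, reachable from Plant: {Plant, b, c}.
Min-cut edges: Plant→a (12), b→d (2), c→d (6); capacity 12 + 2 + 6 = 20.
This cut is saturated, so no flow can exceed 20.

20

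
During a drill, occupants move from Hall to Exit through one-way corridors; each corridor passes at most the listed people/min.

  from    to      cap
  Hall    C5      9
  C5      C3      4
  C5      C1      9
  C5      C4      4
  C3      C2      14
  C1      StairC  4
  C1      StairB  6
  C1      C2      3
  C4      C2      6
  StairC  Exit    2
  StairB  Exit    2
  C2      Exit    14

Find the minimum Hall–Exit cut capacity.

9

Augment Hall→C5→C3→C2→Exit: bottleneck 4, flow now 4.
Augment Hall→C5→C1→StairC→Exit: bottleneck 2, flow now 6.
Augment Hall→C5→C1→StairB→Exit: bottleneck 2, flow now 8.
Augment Hall→C5→C1→C2→Exit: bottleneck 1, flow now 9.
No augmenting path remains; maximum flow = 9.
By max-flow min-cut, the minimum cut capacity equals the max flow.
In the residual graph, reachable from Hall: {Hall}.
Min-cut edges: Hall→C5 (9); capacity 9 = 9.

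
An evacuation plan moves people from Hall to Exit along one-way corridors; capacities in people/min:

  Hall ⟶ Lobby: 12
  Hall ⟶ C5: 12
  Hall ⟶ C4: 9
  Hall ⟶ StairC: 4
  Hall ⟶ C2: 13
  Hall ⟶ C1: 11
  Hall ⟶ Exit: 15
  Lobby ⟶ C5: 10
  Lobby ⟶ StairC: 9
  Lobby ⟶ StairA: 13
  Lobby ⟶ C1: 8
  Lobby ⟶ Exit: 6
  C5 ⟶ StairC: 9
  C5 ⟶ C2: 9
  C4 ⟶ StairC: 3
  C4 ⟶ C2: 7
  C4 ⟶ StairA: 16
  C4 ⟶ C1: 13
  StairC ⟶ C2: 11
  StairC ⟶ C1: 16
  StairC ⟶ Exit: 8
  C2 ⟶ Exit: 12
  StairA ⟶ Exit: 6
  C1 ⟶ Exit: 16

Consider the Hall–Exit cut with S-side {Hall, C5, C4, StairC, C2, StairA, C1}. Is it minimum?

No — its capacity is 69, but the minimum cut has capacity 63.

Given cut capacity: 12 + 15 + 8 + 12 + 6 + 16 = 69.
Augment Hall→Exit: bottleneck 15, flow now 15.
Augment Hall→Lobby→Exit: bottleneck 6, flow now 21.
Augment Hall→StairC→Exit: bottleneck 4, flow now 25.
Augment Hall→C2→Exit: bottleneck 12, flow now 37.
Augment Hall→C1→Exit: bottleneck 11, flow now 48.
Augment Hall→Lobby→StairC→Exit: bottleneck 4, flow now 52.
Augment Hall→Lobby→StairA→Exit: bottleneck 2, flow now 54.
Augment Hall→C4→StairA→Exit: bottleneck 4, flow now 58.
Augment Hall→C4→C1→Exit: bottleneck 5, flow now 63.
No augmenting path remains; maximum flow = 63.
In the residual graph, reachable from Hall: {Hall, Lobby, C5, C4, StairC, C2, StairA, C1}.
Min-cut edges: Hall→Exit (15), Lobby→Exit (6), StairC→Exit (8), C2→Exit (12), StairA→Exit (6), C1→Exit (16); capacity 15 + 6 + 8 + 12 + 6 + 16 = 63.
Cut capacity 69 exceeds the max flow 63, so it is not minimum.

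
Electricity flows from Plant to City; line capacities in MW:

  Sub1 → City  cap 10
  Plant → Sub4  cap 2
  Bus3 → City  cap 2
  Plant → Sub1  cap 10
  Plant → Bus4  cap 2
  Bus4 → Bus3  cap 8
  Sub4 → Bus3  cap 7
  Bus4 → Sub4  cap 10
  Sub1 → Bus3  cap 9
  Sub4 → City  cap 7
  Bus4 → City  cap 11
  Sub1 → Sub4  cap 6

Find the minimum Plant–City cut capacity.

Augment Plant→Bus4→City: bottleneck 2, flow now 2.
Augment Plant→Sub4→City: bottleneck 2, flow now 4.
Augment Plant→Sub1→City: bottleneck 10, flow now 14.
No augmenting path remains; maximum flow = 14.
By max-flow min-cut, the minimum cut capacity equals the max flow.
In the residual graph, reachable from Plant: {Plant}.
Min-cut edges: Plant→Bus4 (2), Plant→Sub4 (2), Plant→Sub1 (10); capacity 2 + 2 + 10 = 14.

14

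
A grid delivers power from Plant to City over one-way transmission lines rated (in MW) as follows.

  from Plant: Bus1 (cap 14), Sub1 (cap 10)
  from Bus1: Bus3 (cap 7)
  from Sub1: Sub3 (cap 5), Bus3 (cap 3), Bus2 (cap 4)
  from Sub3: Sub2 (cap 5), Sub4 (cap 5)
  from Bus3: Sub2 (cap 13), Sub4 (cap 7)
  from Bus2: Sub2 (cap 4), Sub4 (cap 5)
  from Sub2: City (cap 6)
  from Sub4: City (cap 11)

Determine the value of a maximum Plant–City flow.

Augment Plant→Bus1→Bus3→Sub2→City: bottleneck 6, flow now 6.
Augment Plant→Bus1→Bus3→Sub4→City: bottleneck 1, flow now 7.
Augment Plant→Sub1→Sub3→Sub4→City: bottleneck 5, flow now 12.
Augment Plant→Sub1→Bus3→Sub4→City: bottleneck 3, flow now 15.
Augment Plant→Sub1→Bus2→Sub4→City: bottleneck 2, flow now 17.
No augmenting path remains; maximum flow = 17.
In the residual graph, reachable from Plant: {Plant, Bus1}.
Min-cut edges: Plant→Sub1 (10), Bus1→Bus3 (7); capacity 10 + 7 = 17.
This cut is saturated, so no flow can exceed 17.

17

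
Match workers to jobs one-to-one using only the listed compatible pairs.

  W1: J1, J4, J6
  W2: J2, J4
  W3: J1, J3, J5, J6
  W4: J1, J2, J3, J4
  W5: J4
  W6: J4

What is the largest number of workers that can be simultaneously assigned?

5

Unit-capacity flow: source→left, listed edges, right→sink; max matching = max flow.
Augmenting path W1→J1 (+1); matched 1.
Augmenting path W2→J2 (+1); matched 2.
Augmenting path W3→J3 (+1); matched 3.
Augmenting path W4→J4 (+1); matched 4.
Augmenting path W5→J4→W4→J1→W1→J6 (+1); matched 5.
No augmenting path remains; maximum matching = 5.
König certificate: {W1, W2, W3, W4, J4} is a vertex cover of size 5 (every listed pair touches it), so no matching can be larger.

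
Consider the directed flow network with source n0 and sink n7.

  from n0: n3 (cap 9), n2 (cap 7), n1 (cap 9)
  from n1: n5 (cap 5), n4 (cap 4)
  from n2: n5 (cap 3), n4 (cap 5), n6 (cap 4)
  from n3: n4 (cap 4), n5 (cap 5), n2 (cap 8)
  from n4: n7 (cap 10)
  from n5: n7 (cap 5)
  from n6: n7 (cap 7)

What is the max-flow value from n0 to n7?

Augment n0→n1→n4→n7: bottleneck 4, flow now 4.
Augment n0→n1→n5→n7: bottleneck 5, flow now 9.
Augment n0→n2→n4→n7: bottleneck 5, flow now 14.
Augment n0→n2→n6→n7: bottleneck 2, flow now 16.
Augment n0→n3→n4→n7: bottleneck 1, flow now 17.
Augment n0→n3→n2→n6→n7: bottleneck 2, flow now 19.
No augmenting path remains; maximum flow = 19.
In the residual graph, reachable from n0: {n0, n1, n2, n3, n4, n5}.
Min-cut edges: n2→n6 (4), n4→n7 (10), n5→n7 (5); capacity 4 + 10 + 5 = 19.
This cut is saturated, so no flow can exceed 19.

19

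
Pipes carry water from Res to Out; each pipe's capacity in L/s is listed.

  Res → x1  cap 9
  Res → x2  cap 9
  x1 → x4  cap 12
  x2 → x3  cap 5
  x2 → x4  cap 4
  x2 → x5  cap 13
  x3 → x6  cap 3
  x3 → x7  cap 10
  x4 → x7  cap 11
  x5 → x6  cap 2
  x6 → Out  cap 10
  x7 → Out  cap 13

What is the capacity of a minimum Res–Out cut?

Augment Res→x1→x4→x7→Out: bottleneck 9, flow now 9.
Augment Res→x2→x3→x6→Out: bottleneck 3, flow now 12.
Augment Res→x2→x3→x7→Out: bottleneck 2, flow now 14.
Augment Res→x2→x4→x7→Out: bottleneck 2, flow now 16.
Augment Res→x2→x5→x6→Out: bottleneck 2, flow now 18.
No augmenting path remains; maximum flow = 18.
By max-flow min-cut, the minimum cut capacity equals the max flow.
In the residual graph, reachable from Res: {Res}.
Min-cut edges: Res→x1 (9), Res→x2 (9); capacity 9 + 9 = 18.

18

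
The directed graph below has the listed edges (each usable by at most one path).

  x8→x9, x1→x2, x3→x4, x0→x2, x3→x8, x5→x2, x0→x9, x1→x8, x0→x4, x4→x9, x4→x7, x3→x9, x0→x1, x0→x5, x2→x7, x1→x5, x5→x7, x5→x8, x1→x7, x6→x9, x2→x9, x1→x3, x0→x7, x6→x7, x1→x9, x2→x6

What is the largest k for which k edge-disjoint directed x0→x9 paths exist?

5

Assign every edge capacity 1; by Menger, the answer equals the max flow.
Path x0→x9 (+1); total 1.
Path x0→x1→x9 (+1); total 2.
Path x0→x2→x9 (+1); total 3.
Path x0→x4→x9 (+1); total 4.
Path x0→x5→x8→x9 (+1); total 5.
No residual x0→x9 path; max flow = 5.
Certifying cut of size 5: {x0→x1, x0→x2, x0→x4, x0→x5, x0→x9}.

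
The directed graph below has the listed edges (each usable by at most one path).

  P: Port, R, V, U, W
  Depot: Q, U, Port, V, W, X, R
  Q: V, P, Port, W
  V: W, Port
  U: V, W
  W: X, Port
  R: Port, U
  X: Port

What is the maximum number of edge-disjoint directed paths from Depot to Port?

6

Assign every edge capacity 1; by Menger, the answer equals the max flow.
Path Depot→Port (+1); total 1.
Path Depot→Q→Port (+1); total 2.
Path Depot→R→Port (+1); total 3.
Path Depot→V→Port (+1); total 4.
Path Depot→W→Port (+1); total 5.
Path Depot→X→Port (+1); total 6.
No residual Depot→Port path; max flow = 6.
Certifying cut of size 6: {Depot→Port, Depot→Q, Depot→R, V→Port, W→Port, X→Port}.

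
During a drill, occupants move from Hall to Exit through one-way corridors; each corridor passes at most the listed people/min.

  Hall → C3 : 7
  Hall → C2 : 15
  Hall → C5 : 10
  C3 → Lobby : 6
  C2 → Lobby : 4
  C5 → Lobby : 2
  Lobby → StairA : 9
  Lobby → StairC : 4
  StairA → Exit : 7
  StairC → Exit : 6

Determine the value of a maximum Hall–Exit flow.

11

Augment Hall→C3→Lobby→StairA→Exit: bottleneck 6, flow now 6.
Augment Hall→C2→Lobby→StairA→Exit: bottleneck 1, flow now 7.
Augment Hall→C2→Lobby→StairC→Exit: bottleneck 3, flow now 10.
Augment Hall→C5→Lobby→StairC→Exit: bottleneck 1, flow now 11.
No augmenting path remains; maximum flow = 11.
In the residual graph, reachable from Hall: {Hall, C3, C2, C5, Lobby, StairA}.
Min-cut edges: Lobby→StairC (4), StairA→Exit (7); capacity 4 + 7 = 11.
This cut is saturated, so no flow can exceed 11.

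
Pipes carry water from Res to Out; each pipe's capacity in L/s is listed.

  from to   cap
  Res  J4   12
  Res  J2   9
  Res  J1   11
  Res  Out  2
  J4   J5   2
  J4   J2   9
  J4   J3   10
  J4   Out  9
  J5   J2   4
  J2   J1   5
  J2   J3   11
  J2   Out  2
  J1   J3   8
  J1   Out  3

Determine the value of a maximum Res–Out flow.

Augment Res→Out: bottleneck 2, flow now 2.
Augment Res→J4→Out: bottleneck 9, flow now 11.
Augment Res→J2→Out: bottleneck 2, flow now 13.
Augment Res→J1→Out: bottleneck 3, flow now 16.
No augmenting path remains; maximum flow = 16.
In the residual graph, reachable from Res: {Res, J4, J5, J2, J1, J3}.
Min-cut edges: Res→Out (2), J4→Out (9), J2→Out (2), J1→Out (3); capacity 2 + 9 + 2 + 3 = 16.
This cut is saturated, so no flow can exceed 16.

16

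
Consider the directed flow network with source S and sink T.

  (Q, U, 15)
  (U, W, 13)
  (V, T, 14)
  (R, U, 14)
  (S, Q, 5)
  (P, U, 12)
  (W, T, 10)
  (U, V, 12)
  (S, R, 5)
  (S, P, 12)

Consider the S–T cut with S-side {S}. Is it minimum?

Given cut capacity: 12 + 5 + 5 = 22.
Augment S→P→U→V→T: bottleneck 12, flow now 12.
Augment S→Q→U→W→T: bottleneck 5, flow now 17.
Augment S→R→U→W→T: bottleneck 5, flow now 22.
No augmenting path remains; maximum flow = 22.
Cut capacity 22 equals the max flow, so it is a minimum cut.

Yes — it is a minimum cut (capacity 22).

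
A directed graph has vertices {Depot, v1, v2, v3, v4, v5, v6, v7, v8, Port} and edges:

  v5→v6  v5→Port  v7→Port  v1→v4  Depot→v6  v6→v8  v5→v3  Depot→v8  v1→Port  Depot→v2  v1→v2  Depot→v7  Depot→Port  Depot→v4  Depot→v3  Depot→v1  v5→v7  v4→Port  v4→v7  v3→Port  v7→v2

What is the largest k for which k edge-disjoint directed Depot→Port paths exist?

5

Assign every edge capacity 1; by Menger, the answer equals the max flow.
Path Depot→Port (+1); total 1.
Path Depot→v1→Port (+1); total 2.
Path Depot→v3→Port (+1); total 3.
Path Depot→v4→Port (+1); total 4.
Path Depot→v7→Port (+1); total 5.
No residual Depot→Port path; max flow = 5.
Certifying cut of size 5: {Depot→Port, Depot→v1, Depot→v3, Depot→v4, Depot→v7}.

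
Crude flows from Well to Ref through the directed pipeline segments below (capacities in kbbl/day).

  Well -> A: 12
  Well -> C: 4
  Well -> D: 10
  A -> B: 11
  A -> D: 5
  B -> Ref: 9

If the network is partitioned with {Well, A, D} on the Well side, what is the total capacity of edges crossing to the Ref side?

15

Edges leaving {Well, A, D}: Well→C (4), A→B (11).
Cut capacity = 4 + 11 = 15.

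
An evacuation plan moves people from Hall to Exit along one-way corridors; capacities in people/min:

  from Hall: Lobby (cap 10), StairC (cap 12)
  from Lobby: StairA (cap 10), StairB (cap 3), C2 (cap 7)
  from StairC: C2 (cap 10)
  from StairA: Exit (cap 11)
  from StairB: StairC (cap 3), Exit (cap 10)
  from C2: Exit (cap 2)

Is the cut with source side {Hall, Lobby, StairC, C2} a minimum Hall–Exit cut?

Given cut capacity: 10 + 3 + 2 = 15.
Augment Hall→Lobby→StairA→Exit: bottleneck 10, flow now 10.
Augment Hall→StairC→C2→Exit: bottleneck 2, flow now 12.
No augmenting path remains; maximum flow = 12.
In the residual graph, reachable from Hall: {Hall, StairC, C2}.
Min-cut edges: Hall→Lobby (10), C2→Exit (2); capacity 10 + 2 = 12.
Cut capacity 15 exceeds the max flow 12, so it is not minimum.

No — its capacity is 15, but the minimum cut has capacity 12.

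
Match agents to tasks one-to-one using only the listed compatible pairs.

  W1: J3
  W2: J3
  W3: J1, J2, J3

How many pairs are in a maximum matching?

Unit-capacity flow: source→left, listed edges, right→sink; max matching = max flow.
Augmenting path W1→J3 (+1); matched 1.
Augmenting path W3→J1 (+1); matched 2.
No augmenting path remains; maximum matching = 2.
König certificate: {W3, J3} is a vertex cover of size 2 (every listed pair touches it), so no matching can be larger.

2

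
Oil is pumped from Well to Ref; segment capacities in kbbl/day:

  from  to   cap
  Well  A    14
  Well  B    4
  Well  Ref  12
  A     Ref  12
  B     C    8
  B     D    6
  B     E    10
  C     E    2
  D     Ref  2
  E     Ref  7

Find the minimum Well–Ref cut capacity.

Augment Well→Ref: bottleneck 12, flow now 12.
Augment Well→A→Ref: bottleneck 12, flow now 24.
Augment Well→B→D→Ref: bottleneck 2, flow now 26.
Augment Well→B→E→Ref: bottleneck 2, flow now 28.
No augmenting path remains; maximum flow = 28.
By max-flow min-cut, the minimum cut capacity equals the max flow.
In the residual graph, reachable from Well: {Well, A}.
Min-cut edges: Well→B (4), Well→Ref (12), A→Ref (12); capacity 4 + 12 + 12 = 28.

28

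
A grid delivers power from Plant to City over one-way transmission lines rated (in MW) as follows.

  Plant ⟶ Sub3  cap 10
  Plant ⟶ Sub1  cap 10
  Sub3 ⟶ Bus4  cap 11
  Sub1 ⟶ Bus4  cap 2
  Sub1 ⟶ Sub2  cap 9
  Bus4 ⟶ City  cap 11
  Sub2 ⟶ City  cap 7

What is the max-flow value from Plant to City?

Augment Plant→Sub3→Bus4→City: bottleneck 10, flow now 10.
Augment Plant→Sub1→Bus4→City: bottleneck 1, flow now 11.
Augment Plant→Sub1→Sub2→City: bottleneck 7, flow now 18.
No augmenting path remains; maximum flow = 18.
In the residual graph, reachable from Plant: {Plant, Sub3, Sub1, Bus4, Sub2}.
Min-cut edges: Bus4→City (11), Sub2→City (7); capacity 11 + 7 = 18.
This cut is saturated, so no flow can exceed 18.

18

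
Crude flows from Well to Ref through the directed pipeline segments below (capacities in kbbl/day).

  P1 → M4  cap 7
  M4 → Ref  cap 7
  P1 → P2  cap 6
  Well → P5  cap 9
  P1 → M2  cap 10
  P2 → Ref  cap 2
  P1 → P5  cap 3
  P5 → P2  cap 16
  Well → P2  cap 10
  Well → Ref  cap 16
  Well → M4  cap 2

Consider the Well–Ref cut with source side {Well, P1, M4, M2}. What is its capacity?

Edges leaving {Well, P1, M4, M2}: Well→P5 (9), Well→P2 (10), Well→Ref (16), P1→P5 (3), P1→P2 (6), M4→Ref (7).
Cut capacity = 9 + 10 + 16 + 3 + 6 + 7 = 51.

51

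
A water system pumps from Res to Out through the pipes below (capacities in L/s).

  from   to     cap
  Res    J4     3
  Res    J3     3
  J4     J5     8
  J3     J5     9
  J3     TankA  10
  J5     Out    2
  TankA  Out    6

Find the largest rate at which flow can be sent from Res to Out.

5

Augment Res→J4→J5→Out: bottleneck 2, flow now 2.
Augment Res→J3→TankA→Out: bottleneck 3, flow now 5.
No augmenting path remains; maximum flow = 5.
In the residual graph, reachable from Res: {Res, J4, J5}.
Min-cut edges: Res→J3 (3), J5→Out (2); capacity 3 + 2 = 5.
This cut is saturated, so no flow can exceed 5.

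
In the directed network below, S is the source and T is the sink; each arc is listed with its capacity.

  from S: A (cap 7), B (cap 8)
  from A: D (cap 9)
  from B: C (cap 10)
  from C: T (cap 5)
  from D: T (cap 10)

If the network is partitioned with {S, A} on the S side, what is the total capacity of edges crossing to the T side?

Edges leaving {S, A}: S→B (8), A→D (9).
Cut capacity = 8 + 9 = 17.

17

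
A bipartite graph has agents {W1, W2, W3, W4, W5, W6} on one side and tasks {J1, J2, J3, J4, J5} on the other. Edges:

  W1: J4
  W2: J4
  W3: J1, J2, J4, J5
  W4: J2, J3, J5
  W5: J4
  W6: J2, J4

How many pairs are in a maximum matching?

Unit-capacity flow: source→left, listed edges, right→sink; max matching = max flow.
Augmenting path W1→J4 (+1); matched 1.
Augmenting path W3→J1 (+1); matched 2.
Augmenting path W4→J2 (+1); matched 3.
Augmenting path W6→J2→W4→J3 (+1); matched 4.
No augmenting path remains; maximum matching = 4.
König certificate: {W3, W4, W6, J4} is a vertex cover of size 4 (every listed pair touches it), so no matching can be larger.

4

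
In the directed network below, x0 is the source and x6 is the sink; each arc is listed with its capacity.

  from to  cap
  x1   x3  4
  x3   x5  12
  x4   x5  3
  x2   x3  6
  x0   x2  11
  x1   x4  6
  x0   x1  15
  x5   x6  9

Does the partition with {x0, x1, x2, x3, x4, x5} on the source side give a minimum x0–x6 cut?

Given cut capacity: 9 = 9.
Augment x0→x1→x3→x5→x6: bottleneck 4, flow now 4.
Augment x0→x1→x4→x5→x6: bottleneck 3, flow now 7.
Augment x0→x2→x3→x5→x6: bottleneck 2, flow now 9.
No augmenting path remains; maximum flow = 9.
Cut capacity 9 equals the max flow, so it is a minimum cut.

Yes — it is a minimum cut (capacity 9).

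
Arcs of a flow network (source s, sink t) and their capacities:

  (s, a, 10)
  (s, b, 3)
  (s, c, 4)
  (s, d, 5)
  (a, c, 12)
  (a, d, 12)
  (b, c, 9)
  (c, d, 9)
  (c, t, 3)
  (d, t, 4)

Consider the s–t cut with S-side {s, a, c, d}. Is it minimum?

Given cut capacity: 3 + 3 + 4 = 10.
Augment s→c→t: bottleneck 3, flow now 3.
Augment s→d→t: bottleneck 4, flow now 7.
No augmenting path remains; maximum flow = 7.
In the residual graph, reachable from s: {s, a, b, c, d}.
Min-cut edges: c→t (3), d→t (4); capacity 3 + 4 = 7.
Cut capacity 10 exceeds the max flow 7, so it is not minimum.

No — its capacity is 10, but the minimum cut has capacity 7.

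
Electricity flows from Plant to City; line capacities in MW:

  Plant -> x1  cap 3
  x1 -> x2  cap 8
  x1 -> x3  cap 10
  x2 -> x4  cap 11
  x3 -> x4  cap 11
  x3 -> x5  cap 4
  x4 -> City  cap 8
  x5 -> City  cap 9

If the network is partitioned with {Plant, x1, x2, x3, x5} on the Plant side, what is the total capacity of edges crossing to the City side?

31

Edges leaving {Plant, x1, x2, x3, x5}: x2→x4 (11), x3→x4 (11), x5→City (9).
Cut capacity = 11 + 11 + 9 = 31.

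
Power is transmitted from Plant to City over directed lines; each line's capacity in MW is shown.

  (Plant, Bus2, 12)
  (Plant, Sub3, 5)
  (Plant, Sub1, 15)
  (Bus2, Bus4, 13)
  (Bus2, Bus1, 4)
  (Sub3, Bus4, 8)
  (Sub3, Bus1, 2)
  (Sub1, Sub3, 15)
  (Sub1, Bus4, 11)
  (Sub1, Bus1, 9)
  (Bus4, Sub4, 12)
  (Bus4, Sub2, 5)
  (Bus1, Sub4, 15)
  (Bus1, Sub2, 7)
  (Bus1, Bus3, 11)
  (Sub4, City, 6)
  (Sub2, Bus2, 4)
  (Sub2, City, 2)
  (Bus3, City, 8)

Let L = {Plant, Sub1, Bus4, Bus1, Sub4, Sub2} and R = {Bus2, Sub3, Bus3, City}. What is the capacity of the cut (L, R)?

55

Edges leaving {Plant, Sub1, Bus4, Bus1, Sub4, Sub2}: Plant→Bus2 (12), Plant→Sub3 (5), Sub1→Sub3 (15), Bus1→Bus3 (11), Sub4→City (6), Sub2→Bus2 (4), Sub2→City (2).
Cut capacity = 12 + 5 + 15 + 11 + 6 + 4 + 2 = 55.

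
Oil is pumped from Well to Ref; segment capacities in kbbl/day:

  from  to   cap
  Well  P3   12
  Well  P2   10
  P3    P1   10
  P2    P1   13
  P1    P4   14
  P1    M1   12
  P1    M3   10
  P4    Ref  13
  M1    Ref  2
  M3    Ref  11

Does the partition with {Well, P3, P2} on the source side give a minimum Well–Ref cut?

Given cut capacity: 10 + 13 = 23.
Augment Well→P3→P1→P4→Ref: bottleneck 10, flow now 10.
Augment Well→P2→P1→P4→Ref: bottleneck 3, flow now 13.
Augment Well→P2→P1→M1→Ref: bottleneck 2, flow now 15.
Augment Well→P2→P1→M3→Ref: bottleneck 5, flow now 20.
No augmenting path remains; maximum flow = 20.
In the residual graph, reachable from Well: {Well, P3}.
Min-cut edges: Well→P2 (10), P3→P1 (10); capacity 10 + 10 = 20.
Cut capacity 23 exceeds the max flow 20, so it is not minimum.

No — its capacity is 23, but the minimum cut has capacity 20.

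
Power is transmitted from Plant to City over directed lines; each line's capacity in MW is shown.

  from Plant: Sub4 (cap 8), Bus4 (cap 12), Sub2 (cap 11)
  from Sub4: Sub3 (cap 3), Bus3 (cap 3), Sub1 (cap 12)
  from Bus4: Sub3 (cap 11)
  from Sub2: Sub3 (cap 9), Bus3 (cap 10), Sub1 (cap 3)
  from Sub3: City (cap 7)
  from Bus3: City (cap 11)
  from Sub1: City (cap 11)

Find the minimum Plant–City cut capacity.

26

Augment Plant→Sub4→Sub3→City: bottleneck 3, flow now 3.
Augment Plant→Sub4→Bus3→City: bottleneck 3, flow now 6.
Augment Plant→Sub4→Sub1→City: bottleneck 2, flow now 8.
Augment Plant→Bus4→Sub3→City: bottleneck 4, flow now 12.
Augment Plant→Sub2→Bus3→City: bottleneck 8, flow now 20.
Augment Plant→Sub2→Sub1→City: bottleneck 3, flow now 23.
Augment Plant→Bus4→Sub3→Sub4→Sub1→City: bottleneck 3, flow now 26. (uses reverse residual edge)
No augmenting path remains; maximum flow = 26.
By max-flow min-cut, the minimum cut capacity equals the max flow.
In the residual graph, reachable from Plant: {Plant, Bus4, Sub3}.
Min-cut edges: Plant→Sub4 (8), Plant→Sub2 (11), Sub3→City (7); capacity 8 + 11 + 7 = 26.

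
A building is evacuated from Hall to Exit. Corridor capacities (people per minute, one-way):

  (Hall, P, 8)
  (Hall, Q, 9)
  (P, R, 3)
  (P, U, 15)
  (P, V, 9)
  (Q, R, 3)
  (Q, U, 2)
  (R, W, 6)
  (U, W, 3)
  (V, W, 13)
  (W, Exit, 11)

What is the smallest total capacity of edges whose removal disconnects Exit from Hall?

11

Augment Hall→P→R→W→Exit: bottleneck 3, flow now 3.
Augment Hall→P→U→W→Exit: bottleneck 3, flow now 6.
Augment Hall→P→V→W→Exit: bottleneck 2, flow now 8.
Augment Hall→Q→R→W→Exit: bottleneck 3, flow now 11.
No augmenting path remains; maximum flow = 11.
By max-flow min-cut, the minimum cut capacity equals the max flow.
In the residual graph, reachable from Hall: {Hall, P, Q, R, U, V, W}.
Min-cut edges: W→Exit (11); capacity 11 = 11.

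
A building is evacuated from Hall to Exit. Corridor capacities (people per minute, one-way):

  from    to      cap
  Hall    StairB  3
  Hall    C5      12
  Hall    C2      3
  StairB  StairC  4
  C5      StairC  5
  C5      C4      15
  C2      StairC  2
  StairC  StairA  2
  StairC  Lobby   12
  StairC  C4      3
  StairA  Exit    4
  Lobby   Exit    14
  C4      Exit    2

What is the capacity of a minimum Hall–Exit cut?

Augment Hall→C5→C4→Exit: bottleneck 2, flow now 2.
Augment Hall→StairB→StairC→StairA→Exit: bottleneck 2, flow now 4.
Augment Hall→StairB→StairC→Lobby→Exit: bottleneck 1, flow now 5.
Augment Hall→C5→StairC→Lobby→Exit: bottleneck 5, flow now 10.
Augment Hall→C2→StairC→Lobby→Exit: bottleneck 2, flow now 12.
No augmenting path remains; maximum flow = 12.
By max-flow min-cut, the minimum cut capacity equals the max flow.
In the residual graph, reachable from Hall: {Hall, C5, C2, C4}.
Min-cut edges: Hall→StairB (3), C5→StairC (5), C2→StairC (2), C4→Exit (2); capacity 3 + 5 + 2 + 2 = 12.

12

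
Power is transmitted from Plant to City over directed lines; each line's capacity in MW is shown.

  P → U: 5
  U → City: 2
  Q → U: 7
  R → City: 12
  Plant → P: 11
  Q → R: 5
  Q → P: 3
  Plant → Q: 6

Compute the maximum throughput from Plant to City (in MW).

Augment Plant→P→U→City: bottleneck 2, flow now 2.
Augment Plant→Q→R→City: bottleneck 5, flow now 7.
No augmenting path remains; maximum flow = 7.
In the residual graph, reachable from Plant: {Plant, P, Q, U}.
Min-cut edges: Q→R (5), U→City (2); capacity 5 + 2 = 7.
This cut is saturated, so no flow can exceed 7.

7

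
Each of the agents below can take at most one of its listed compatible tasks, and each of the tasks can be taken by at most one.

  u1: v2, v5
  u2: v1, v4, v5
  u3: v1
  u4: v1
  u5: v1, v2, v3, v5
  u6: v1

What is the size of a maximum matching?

Unit-capacity flow: source→left, listed edges, right→sink; max matching = max flow.
Augmenting path u1→v2 (+1); matched 1.
Augmenting path u2→v1 (+1); matched 2.
Augmenting path u5→v3 (+1); matched 3.
Augmenting path u3→v1→u2→v4 (+1); matched 4.
No augmenting path remains; maximum matching = 4.
König certificate: {u1, u2, u5, v1} is a vertex cover of size 4 (every listed pair touches it), so no matching can be larger.

4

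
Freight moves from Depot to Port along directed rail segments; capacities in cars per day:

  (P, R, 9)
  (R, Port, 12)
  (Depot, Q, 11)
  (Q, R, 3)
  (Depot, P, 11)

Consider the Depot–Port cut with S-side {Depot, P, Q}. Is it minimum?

Yes — it is a minimum cut (capacity 12).

Given cut capacity: 9 + 3 = 12.
Augment Depot→P→R→Port: bottleneck 9, flow now 9.
Augment Depot→Q→R→Port: bottleneck 3, flow now 12.
No augmenting path remains; maximum flow = 12.
Cut capacity 12 equals the max flow, so it is a minimum cut.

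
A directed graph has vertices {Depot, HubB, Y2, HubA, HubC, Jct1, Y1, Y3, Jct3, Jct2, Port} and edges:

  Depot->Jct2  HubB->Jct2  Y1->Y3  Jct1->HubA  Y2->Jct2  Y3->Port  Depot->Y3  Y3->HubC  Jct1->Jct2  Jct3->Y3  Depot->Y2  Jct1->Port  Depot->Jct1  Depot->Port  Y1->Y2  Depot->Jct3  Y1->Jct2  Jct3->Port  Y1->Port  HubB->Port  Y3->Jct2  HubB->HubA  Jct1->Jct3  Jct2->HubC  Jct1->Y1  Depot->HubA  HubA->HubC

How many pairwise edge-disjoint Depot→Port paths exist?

4

Assign every edge capacity 1; by Menger, the answer equals the max flow.
Path Depot→Port (+1); total 1.
Path Depot→Jct1→Port (+1); total 2.
Path Depot→Y3→Port (+1); total 3.
Path Depot→Jct3→Port (+1); total 4.
No residual Depot→Port path; max flow = 4.
Certifying cut of size 4: {Depot→Jct1, Depot→Jct3, Depot→Port, Depot→Y3}.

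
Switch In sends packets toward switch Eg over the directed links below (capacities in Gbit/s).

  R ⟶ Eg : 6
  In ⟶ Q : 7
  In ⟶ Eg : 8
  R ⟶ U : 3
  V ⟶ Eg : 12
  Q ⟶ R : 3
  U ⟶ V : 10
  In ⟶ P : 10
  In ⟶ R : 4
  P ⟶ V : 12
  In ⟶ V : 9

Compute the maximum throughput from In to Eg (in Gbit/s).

Augment In→Eg: bottleneck 8, flow now 8.
Augment In→R→Eg: bottleneck 4, flow now 12.
Augment In→V→Eg: bottleneck 9, flow now 21.
Augment In→P→V→Eg: bottleneck 3, flow now 24.
Augment In→Q→R→Eg: bottleneck 2, flow now 26.
No augmenting path remains; maximum flow = 26.
In the residual graph, reachable from In: {In, P, Q, R, U, V}.
Min-cut edges: In→Eg (8), R→Eg (6), V→Eg (12); capacity 8 + 6 + 12 = 26.
This cut is saturated, so no flow can exceed 26.

26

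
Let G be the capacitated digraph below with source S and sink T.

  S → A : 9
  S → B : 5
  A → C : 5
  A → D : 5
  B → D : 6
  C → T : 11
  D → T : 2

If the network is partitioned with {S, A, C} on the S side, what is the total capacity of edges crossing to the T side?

21

Edges leaving {S, A, C}: S→B (5), A→D (5), C→T (11).
Cut capacity = 5 + 5 + 11 = 21.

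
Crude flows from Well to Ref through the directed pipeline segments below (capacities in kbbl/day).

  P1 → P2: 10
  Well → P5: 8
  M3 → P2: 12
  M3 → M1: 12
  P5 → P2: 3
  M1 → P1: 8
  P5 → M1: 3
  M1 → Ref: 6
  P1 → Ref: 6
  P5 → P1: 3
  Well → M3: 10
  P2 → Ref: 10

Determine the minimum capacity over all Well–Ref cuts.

Augment Well→P5→P2→Ref: bottleneck 3, flow now 3.
Augment Well→P5→P1→Ref: bottleneck 3, flow now 6.
Augment Well→P5→M1→Ref: bottleneck 2, flow now 8.
Augment Well→M3→P2→Ref: bottleneck 7, flow now 15.
Augment Well→M3→M1→Ref: bottleneck 3, flow now 18.
No augmenting path remains; maximum flow = 18.
By max-flow min-cut, the minimum cut capacity equals the max flow.
In the residual graph, reachable from Well: {Well}.
Min-cut edges: Well→P5 (8), Well→M3 (10); capacity 8 + 10 = 18.

18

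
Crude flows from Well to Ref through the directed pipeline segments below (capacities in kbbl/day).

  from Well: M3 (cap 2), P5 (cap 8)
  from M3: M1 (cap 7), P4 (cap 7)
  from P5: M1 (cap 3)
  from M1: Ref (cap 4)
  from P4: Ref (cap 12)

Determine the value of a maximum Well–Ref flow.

Augment Well→M3→M1→Ref: bottleneck 2, flow now 2.
Augment Well→P5→M1→Ref: bottleneck 2, flow now 4.
Augment Well→P5→M1→M3→P4→Ref: bottleneck 1, flow now 5. (uses reverse residual edge)
No augmenting path remains; maximum flow = 5.
In the residual graph, reachable from Well: {Well, P5}.
Min-cut edges: Well→M3 (2), P5→M1 (3); capacity 2 + 3 = 5.
This cut is saturated, so no flow can exceed 5.

5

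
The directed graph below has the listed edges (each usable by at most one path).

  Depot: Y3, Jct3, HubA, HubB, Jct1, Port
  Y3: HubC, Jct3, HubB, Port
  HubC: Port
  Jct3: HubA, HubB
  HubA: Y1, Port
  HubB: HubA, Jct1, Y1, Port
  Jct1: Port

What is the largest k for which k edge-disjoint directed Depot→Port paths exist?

5

Assign every edge capacity 1; by Menger, the answer equals the max flow.
Path Depot→Port (+1); total 1.
Path Depot→Y3→Port (+1); total 2.
Path Depot→HubA→Port (+1); total 3.
Path Depot→HubB→Port (+1); total 4.
Path Depot→Jct1→Port (+1); total 5.
No residual Depot→Port path; max flow = 5.
Certifying cut of size 5: {Depot→Port, Depot→Y3, HubA→Port, HubB→Port, Jct1→Port}.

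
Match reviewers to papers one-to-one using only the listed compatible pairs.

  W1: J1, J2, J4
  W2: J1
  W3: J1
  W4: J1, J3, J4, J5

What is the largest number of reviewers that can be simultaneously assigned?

Unit-capacity flow: source→left, listed edges, right→sink; max matching = max flow.
Augmenting path W1→J1 (+1); matched 1.
Augmenting path W4→J3 (+1); matched 2.
Augmenting path W2→J1→W1→J2 (+1); matched 3.
No augmenting path remains; maximum matching = 3.
König certificate: {W1, W4, J1} is a vertex cover of size 3 (every listed pair touches it), so no matching can be larger.

3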